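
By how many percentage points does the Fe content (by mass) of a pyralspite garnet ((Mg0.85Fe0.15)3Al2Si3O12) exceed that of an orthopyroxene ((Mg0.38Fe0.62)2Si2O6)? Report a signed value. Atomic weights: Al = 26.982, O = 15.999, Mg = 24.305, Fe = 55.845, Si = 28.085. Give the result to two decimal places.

First mineral: 25.130 g Fe in 417.315 g formula = 6.02 wt% Fe.
Second mineral: 69.248 g Fe in 239.884 g formula = 28.87 wt% Fe.
6.02% − 28.87% gives a difference of -22.85 percentage points.

-22.85 percentage points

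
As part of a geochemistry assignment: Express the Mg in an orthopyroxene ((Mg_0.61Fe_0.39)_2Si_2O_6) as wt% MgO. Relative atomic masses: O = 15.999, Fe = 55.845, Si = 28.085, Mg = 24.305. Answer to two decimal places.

Molar mass of (Mg_0.61Fe_0.39)_2Si_2O_6 = 1.22·24.305 + 0.78·55.845 + 2·28.085 + 6·15.999 = 225.375 g/mol.
Each formula unit contains 1.22 Mg, equivalent to 1.22/1 = 1.2200 mol MgO.
M(MgO) = 1×24.305 + 1×15.999 = 40.304 g/mol.
Mass of MgO per formula unit = 1.2200 × 40.304 = 49.171 g.
MgO wt% = 49.171 / 225.375 × 100 = 21.82%.

21.82 wt%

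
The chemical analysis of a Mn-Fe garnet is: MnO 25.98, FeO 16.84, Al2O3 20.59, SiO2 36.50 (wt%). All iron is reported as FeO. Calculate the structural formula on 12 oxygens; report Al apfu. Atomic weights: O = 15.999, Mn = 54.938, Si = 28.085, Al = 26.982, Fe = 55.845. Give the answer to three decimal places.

MnO (M=70.937): mol = 0.36624; Mn = 0.36624, O = 0.36624.
FeO (M=71.844): mol = 0.23440; Fe = 0.23440, O = 0.23440.
Al2O3 (M=101.961): mol = 0.20194; Al = 0.40388, O = 0.60582.
SiO2 (M=60.083): mol = 0.60749; Si = 0.60749, O = 1.21498.
ΣO = 2.42144; factor = 12/ΣO = 4.95573.
Al apfu = 0.40388 × 4.95573 = 2.002.

2.002 Al apfu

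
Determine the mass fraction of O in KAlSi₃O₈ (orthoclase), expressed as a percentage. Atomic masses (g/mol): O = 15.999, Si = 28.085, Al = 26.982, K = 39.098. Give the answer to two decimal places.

Molar mass of KAlSi₃O₈: 1×39.098 + 1×26.982 + 3×28.085 + 8×15.999 = 278.327 g/mol.
Mass of O per formula unit: 8 × 15.999 = 127.992 g.
Weight fraction O = 127.992 / 278.327 = 0.4599.

45.99 wt%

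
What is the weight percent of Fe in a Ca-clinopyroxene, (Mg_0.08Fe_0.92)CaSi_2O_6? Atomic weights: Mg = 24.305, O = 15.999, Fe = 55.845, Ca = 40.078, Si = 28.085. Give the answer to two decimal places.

M((Mg_0.08Fe_0.92)CaSi_2O_6) = 245.564 g/mol.
Fe contributes 0.92 × 55.845 = 51.377 g per mole.
51.377/245.564 = 0.2092 → 20.92%.

20.92 wt%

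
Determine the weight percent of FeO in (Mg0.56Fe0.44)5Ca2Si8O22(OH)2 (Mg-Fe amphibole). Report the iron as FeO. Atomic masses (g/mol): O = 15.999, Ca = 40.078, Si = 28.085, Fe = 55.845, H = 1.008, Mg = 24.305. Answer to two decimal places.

M((Mg0.56Fe0.44)5Ca2Si8O22(OH)2) = 881.741 g/mol; M(FeO) = 71.844 g/mol.
Moles FeO per formula unit = 2.20 Fe ÷ 1 = 2.2000.
FeO fraction = (2.2000 × 71.844) / 881.741 = 158.057/881.741 = 0.1793.

17.93 wt%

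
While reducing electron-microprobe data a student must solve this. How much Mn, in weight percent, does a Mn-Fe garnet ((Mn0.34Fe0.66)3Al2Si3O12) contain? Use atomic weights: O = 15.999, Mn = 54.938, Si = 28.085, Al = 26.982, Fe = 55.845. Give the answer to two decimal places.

Molar mass of (Mn0.34Fe0.66)3Al2Si3O12: 1.02·54.938 + 1.98·55.845 + 2·26.982 + 3·28.085 + 12·15.999 = 496.817 g/mol.
Mass of Mn per formula unit: 1.02 × 54.938 = 56.037 g.
Weight fraction Mn = 56.037 / 496.817 = 0.1128.

11.28 weight percent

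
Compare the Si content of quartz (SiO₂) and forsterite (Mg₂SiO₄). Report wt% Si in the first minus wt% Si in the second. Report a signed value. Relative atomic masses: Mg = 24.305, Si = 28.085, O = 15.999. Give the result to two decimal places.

26.78 percentage points

Si in SiO₂: molar mass 60.083 g/mol; 1×28.085 = 28.085 g → 46.74 wt%.
Si in Mg₂SiO₄: molar mass 140.691 g/mol; 1×28.085 = 28.085 g → 19.96 wt%.
Difference = 46.74 − 19.96 = 26.78 percentage points.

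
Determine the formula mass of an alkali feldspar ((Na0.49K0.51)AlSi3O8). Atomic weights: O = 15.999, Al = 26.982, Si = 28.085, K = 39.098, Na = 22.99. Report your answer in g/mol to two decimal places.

The formula mass is the sum 0.49*22.99 + 0.51*39.098 + 1*26.982 + 3*28.085 + 8*15.999.

270.43 g/mol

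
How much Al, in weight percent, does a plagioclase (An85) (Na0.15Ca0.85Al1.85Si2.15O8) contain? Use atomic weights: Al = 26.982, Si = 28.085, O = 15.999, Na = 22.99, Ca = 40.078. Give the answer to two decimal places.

18.10 weight percent

M(Na0.15Ca0.85Al1.85Si2.15O8) = 275.806 g/mol.
Al contributes 1.85 × 26.982 = 49.917 g per mole.
49.917/275.806 = 0.1810 → 18.10%.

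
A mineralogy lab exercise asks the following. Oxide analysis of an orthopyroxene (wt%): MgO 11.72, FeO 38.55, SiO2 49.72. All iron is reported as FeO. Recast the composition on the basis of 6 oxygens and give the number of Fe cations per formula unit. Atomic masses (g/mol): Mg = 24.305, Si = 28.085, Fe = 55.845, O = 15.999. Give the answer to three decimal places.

MgO (M=40.304): mol = 0.29079; Mg = 0.29079, O = 0.29079.
FeO (M=71.844): mol = 0.53658; Fe = 0.53658, O = 0.53658.
SiO2 (M=60.083): mol = 0.82752; Si = 0.82752, O = 1.65504.
ΣO = 2.48241; factor = 6/ΣO = 2.41701.
Fe apfu = 0.53658 × 2.41701 = 1.297.

1.297 Fe apfu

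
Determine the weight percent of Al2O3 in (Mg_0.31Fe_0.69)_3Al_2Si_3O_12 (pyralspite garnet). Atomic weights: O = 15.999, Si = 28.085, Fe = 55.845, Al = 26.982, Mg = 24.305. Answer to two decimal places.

Molar mass of (Mg_0.31Fe_0.69)_3Al_2Si_3O_12 = 0.93*24.305 + 2.07*55.845 + 2*26.982 + 3*28.085 + 12*15.999 = 468.410 g/mol.
Each formula unit contains 2 Al, equivalent to 2/2 = 1.0000 mol Al2O3.
M(Al2O3) = 2×26.982 + 3×15.999 = 101.961 g/mol.
Mass of Al2O3 per formula unit = 1.0000 × 101.961 = 101.961 g.
Al2O3 wt% = 101.961 / 468.410 × 100 = 21.77%.

21.77 wt%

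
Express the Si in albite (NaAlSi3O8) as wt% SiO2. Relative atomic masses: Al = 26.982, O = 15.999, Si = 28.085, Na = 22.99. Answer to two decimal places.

68.74 wt%

Molar mass of NaAlSi3O8 = 1×22.99 + 1×26.982 + 3×28.085 + 8×15.999 = 262.219 g/mol.
Each formula unit contains 3 Si, equivalent to 3/1 = 3.0000 mol SiO2.
M(SiO2) = 1×28.085 + 2×15.999 = 60.083 g/mol.
Mass of SiO2 per formula unit = 3.0000 × 60.083 = 180.249 g.
SiO2 wt% = 180.249 / 262.219 × 100 = 68.74%.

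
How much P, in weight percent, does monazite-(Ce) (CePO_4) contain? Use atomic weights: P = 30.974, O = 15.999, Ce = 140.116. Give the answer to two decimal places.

13.18 weight percent

M(CePO_4) = 235.086 g/mol.
P contributes 1 × 30.974 = 30.974 g per mole.
30.974/235.086 = 0.1318 → 13.18%.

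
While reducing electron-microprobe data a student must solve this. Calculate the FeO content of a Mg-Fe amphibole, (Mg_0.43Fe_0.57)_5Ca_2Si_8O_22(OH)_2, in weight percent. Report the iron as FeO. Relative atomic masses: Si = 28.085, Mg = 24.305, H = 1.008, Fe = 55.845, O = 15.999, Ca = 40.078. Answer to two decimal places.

M((Mg_0.43Fe_0.57)_5Ca_2Si_8O_22(OH)_2) = 902.242 g/mol; M(FeO) = 71.844 g/mol.
Moles FeO per formula unit = 2.85 Fe ÷ 1 = 2.8500.
FeO fraction = (2.8500 × 71.844) / 902.242 = 204.755/902.242 = 0.2269.

22.69 wt%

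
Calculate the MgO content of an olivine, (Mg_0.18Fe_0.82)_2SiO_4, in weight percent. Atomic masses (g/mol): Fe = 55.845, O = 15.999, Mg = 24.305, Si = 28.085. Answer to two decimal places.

7.54 wt%

Formula mass = 192.417 g/mol.
0.36 Mg → 0.3600 mol MgO per formula unit; M(MgO) = 40.304, so MgO mass = 14.509 g.
14.509/192.417 × 100 = 7.54 wt%.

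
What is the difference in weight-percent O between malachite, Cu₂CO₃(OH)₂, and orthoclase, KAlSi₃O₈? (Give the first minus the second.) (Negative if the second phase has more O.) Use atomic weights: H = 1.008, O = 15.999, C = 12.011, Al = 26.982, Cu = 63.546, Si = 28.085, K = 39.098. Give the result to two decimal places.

First mineral: 79.995 g O in 221.114 g formula = 36.18 wt% O.
Second mineral: 127.992 g O in 278.327 g formula = 45.99 wt% O.
36.18% − 45.99% gives a difference of -9.81 percentage points.

-9.81 percentage points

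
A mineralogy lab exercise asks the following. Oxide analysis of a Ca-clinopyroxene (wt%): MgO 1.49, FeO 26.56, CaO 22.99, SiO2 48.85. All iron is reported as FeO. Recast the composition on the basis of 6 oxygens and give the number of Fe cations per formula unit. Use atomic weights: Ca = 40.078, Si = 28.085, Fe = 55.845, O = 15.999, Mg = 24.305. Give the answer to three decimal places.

0.908 Fe apfu

1.49 wt% MgO ÷ 40.304 g/mol = 0.03697 mol, giving 0.03697 Mg and 0.03697 O.
26.56 wt% FeO ÷ 71.844 g/mol = 0.36969 mol, giving 0.36969 Fe and 0.36969 O.
22.99 wt% CaO ÷ 56.077 g/mol = 0.40997 mol, giving 0.40997 Ca and 0.40997 O.
48.85 wt% SiO2 ÷ 60.083 g/mol = 0.81304 mol, giving 0.81304 Si and 1.62608 O.
Oxygen sums to 2.44271; scaling by 6/2.44271 = 2.45629 puts the formula on 6 O.
Fe: 0.36969 × 2.45629 = 0.908 atoms per formula unit.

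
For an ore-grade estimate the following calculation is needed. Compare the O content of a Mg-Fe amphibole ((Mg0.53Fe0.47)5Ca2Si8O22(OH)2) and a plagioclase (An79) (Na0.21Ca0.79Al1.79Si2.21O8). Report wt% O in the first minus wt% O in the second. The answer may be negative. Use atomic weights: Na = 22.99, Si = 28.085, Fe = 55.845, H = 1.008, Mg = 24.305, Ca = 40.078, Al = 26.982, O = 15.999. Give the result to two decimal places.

-3.25 percentage points

O in (Mg0.53Fe0.47)5Ca2Si8O22(OH)2: molar mass 886.472 g/mol; 24×15.999 = 383.976 g → 43.32 wt%.
O in Na0.21Ca0.79Al1.79Si2.21O8: molar mass 274.847 g/mol; 8×15.999 = 127.992 g → 46.57 wt%.
Difference = 43.32 − 46.57 = -3.25 percentage points.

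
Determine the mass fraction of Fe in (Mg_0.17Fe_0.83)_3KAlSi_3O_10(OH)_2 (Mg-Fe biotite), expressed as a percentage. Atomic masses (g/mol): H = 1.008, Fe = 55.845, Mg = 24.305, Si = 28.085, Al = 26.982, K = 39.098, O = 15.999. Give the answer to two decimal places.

28.05 mass %

M((Mg_0.17Fe_0.83)_3KAlSi_3O_10(OH)_2) = 495.789 g/mol.
Fe contributes 2.49 × 55.845 = 139.054 g per mole.
139.054/495.789 = 0.2805 → 28.05%.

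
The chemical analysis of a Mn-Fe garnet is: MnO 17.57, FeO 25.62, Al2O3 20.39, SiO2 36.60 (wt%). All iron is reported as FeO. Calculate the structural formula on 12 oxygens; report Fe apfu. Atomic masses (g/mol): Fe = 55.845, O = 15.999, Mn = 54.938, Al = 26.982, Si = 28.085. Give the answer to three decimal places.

1.766 Fe apfu

17.57 wt% MnO ÷ 70.937 g/mol = 0.24768 mol, giving 0.24768 Mn and 0.24768 O.
25.62 wt% FeO ÷ 71.844 g/mol = 0.35661 mol, giving 0.35661 Fe and 0.35661 O.
20.39 wt% Al2O3 ÷ 101.961 g/mol = 0.19998 mol, giving 0.39996 Al and 0.59994 O.
36.60 wt% SiO2 ÷ 60.083 g/mol = 0.60916 mol, giving 0.60916 Si and 1.21832 O.
Oxygen sums to 2.42255; scaling by 12/2.42255 = 4.95346 puts the formula on 12 O.
Fe: 0.35661 × 4.95346 = 1.766 atoms per formula unit.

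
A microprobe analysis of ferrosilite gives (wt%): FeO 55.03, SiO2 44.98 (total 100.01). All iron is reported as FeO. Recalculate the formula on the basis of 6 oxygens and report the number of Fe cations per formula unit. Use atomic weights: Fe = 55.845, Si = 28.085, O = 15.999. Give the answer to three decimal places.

FeO (M=71.844): mol = 0.76597; Fe = 0.76597, O = 0.76597.
SiO2 (M=60.083): mol = 0.74863; Si = 0.74863, O = 1.49726.
ΣO = 2.26323; factor = 6/ΣO = 2.65108.
Fe apfu = 0.76597 × 2.65108 = 2.031.

2.031 Fe apfu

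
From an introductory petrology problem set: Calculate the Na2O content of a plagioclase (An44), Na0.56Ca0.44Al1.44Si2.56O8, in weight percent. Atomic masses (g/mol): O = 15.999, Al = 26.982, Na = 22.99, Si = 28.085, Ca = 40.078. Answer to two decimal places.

Molar mass of Na0.56Ca0.44Al1.44Si2.56O8 = 0.56*22.99 + 0.44*40.078 + 1.44*26.982 + 2.56*28.085 + 8*15.999 = 269.252 g/mol.
Each formula unit contains 0.56 Na, equivalent to 0.56/2 = 0.2800 mol Na2O.
M(Na2O) = 2×22.99 + 1×15.999 = 61.979 g/mol.
Mass of Na2O per formula unit = 0.2800 × 61.979 = 17.354 g.
Na2O wt% = 17.354 / 269.252 × 100 = 6.45%.

6.45 wt%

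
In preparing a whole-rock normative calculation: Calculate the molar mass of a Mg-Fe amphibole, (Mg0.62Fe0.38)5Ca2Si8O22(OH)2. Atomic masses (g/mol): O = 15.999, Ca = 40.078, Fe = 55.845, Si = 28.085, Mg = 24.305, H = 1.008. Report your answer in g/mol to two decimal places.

M = 3.10·24.305 + 1.90·55.845 + 2·40.078 + 8·28.085 + 24·15.999 + 2·1.008

872.28 g/mol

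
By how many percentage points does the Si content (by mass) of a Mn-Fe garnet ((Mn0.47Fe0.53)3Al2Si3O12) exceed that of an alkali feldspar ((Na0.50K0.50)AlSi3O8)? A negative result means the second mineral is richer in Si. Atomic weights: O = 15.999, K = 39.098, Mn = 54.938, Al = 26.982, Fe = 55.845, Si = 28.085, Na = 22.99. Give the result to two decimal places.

First mineral: 84.255 g Si in 496.463 g formula = 16.97 wt% Si.
Second mineral: 84.255 g Si in 270.273 g formula = 31.17 wt% Si.
16.97% − 31.17% gives a difference of -14.20 percentage points.

-14.20 percentage points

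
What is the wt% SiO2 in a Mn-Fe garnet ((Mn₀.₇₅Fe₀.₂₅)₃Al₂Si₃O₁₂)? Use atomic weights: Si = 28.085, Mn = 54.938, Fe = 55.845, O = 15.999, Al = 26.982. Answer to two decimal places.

Molar mass of (Mn₀.₇₅Fe₀.₂₅)₃Al₂Si₃O₁₂ = 2.25*54.938 + 0.75*55.845 + 2*26.982 + 3*28.085 + 12*15.999 = 495.701 g/mol.
Each formula unit contains 3 Si, equivalent to 3/1 = 3.0000 mol SiO2.
M(SiO2) = 1×28.085 + 2×15.999 = 60.083 g/mol.
Mass of SiO2 per formula unit = 3.0000 × 60.083 = 180.249 g.
SiO2 wt% = 180.249 / 495.701 × 100 = 36.36%.

36.36 wt%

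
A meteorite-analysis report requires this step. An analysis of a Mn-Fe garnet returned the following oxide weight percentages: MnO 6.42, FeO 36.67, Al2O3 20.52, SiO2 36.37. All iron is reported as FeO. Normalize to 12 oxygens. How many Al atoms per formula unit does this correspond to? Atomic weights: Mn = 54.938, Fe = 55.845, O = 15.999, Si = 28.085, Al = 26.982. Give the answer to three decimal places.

2.000 Al apfu

6.42 wt% MnO ÷ 70.937 g/mol = 0.09050 mol, giving 0.09050 Mn and 0.09050 O.
36.67 wt% FeO ÷ 71.844 g/mol = 0.51041 mol, giving 0.51041 Fe and 0.51041 O.
20.52 wt% Al2O3 ÷ 101.961 g/mol = 0.20125 mol, giving 0.40250 Al and 0.60375 O.
36.37 wt% SiO2 ÷ 60.083 g/mol = 0.60533 mol, giving 0.60533 Si and 1.21066 O.
Oxygen sums to 2.41532; scaling by 12/2.41532 = 4.96829 puts the formula on 12 O.
Al: 0.40250 × 4.96829 = 2.000 atoms per formula unit.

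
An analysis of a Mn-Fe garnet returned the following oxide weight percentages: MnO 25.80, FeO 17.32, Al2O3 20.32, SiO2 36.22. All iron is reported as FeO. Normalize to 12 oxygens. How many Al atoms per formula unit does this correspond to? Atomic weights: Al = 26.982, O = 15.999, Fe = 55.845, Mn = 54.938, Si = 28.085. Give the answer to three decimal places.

MnO: 25.80/70.937 = 0.36370 mol → 0.36370 mol Mn, 0.36370 mol O.
FeO: 17.32/71.844 = 0.24108 mol → 0.24108 mol Fe, 0.24108 mol O.
Al2O3: 20.32/101.961 = 0.19929 mol → 0.39858 mol Al, 0.59787 mol O.
SiO2: 36.22/60.083 = 0.60283 mol → 0.60283 mol Si, 1.20566 mol O.
Total oxygen = 2.40831 mol. Normalization factor = 12/2.40831 = 4.98275.
Al per 12 O = 0.39858 × 4.98275 = 1.986.

1.986 Al apfu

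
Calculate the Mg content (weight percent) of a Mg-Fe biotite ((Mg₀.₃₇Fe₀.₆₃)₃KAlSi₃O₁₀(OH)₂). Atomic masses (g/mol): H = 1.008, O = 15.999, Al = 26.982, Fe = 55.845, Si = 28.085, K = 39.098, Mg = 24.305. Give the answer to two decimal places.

Formula mass = 1.11·24.305 + 1.89·55.845 + 1·39.098 + 1·26.982 + 3·28.085 + 12·15.999 + 2·1.008 = 476.865 g/mol, of which 26.979 g is Mg.
So Mg makes up 26.979/476.865 = 0.0566 of the mass, i.e. 5.66%.

5.66 weight percent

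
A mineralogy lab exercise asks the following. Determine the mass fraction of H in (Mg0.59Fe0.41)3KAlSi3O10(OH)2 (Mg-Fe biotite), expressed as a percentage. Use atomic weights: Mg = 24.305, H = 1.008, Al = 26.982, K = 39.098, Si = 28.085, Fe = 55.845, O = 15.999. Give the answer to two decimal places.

Molar mass of (Mg0.59Fe0.41)3KAlSi3O10(OH)2: 1.77·24.305 + 1.23·55.845 + 1·39.098 + 1·26.982 + 3·28.085 + 12·15.999 + 2·1.008 = 456.048 g/mol.
Mass of H per formula unit: 2 × 1.008 = 2.016 g.
Weight fraction H = 2.016 / 456.048 = 0.0044.

0.44 mass %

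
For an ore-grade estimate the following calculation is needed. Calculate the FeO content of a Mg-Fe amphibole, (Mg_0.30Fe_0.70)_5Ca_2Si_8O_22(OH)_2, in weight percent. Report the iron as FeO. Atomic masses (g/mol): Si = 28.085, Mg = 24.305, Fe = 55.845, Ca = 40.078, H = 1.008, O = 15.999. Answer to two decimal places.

M((Mg_0.30Fe_0.70)_5Ca_2Si_8O_22(OH)_2) = 922.743 g/mol; M(FeO) = 71.844 g/mol.
Moles FeO per formula unit = 3.50 Fe ÷ 1 = 3.5000.
FeO fraction = (3.5000 × 71.844) / 922.743 = 251.454/922.743 = 0.2725.

27.25 wt%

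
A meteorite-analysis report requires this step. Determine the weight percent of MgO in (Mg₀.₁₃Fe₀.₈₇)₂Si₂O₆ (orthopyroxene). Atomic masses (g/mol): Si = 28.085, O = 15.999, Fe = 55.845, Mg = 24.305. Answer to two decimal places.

4.10 wt%

Formula mass = 255.654 g/mol.
0.26 Mg → 0.2600 mol MgO per formula unit; M(MgO) = 40.304, so MgO mass = 10.479 g.
10.479/255.654 × 100 = 4.10 wt%.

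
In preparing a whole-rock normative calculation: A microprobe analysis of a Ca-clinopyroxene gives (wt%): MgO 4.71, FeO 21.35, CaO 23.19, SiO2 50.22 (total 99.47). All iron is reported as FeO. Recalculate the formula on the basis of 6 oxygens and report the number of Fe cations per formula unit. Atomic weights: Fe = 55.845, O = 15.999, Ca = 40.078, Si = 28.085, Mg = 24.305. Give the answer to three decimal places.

0.713 Fe apfu

MgO (M=40.304): mol = 0.11686; Mg = 0.11686, O = 0.11686.
FeO (M=71.844): mol = 0.29717; Fe = 0.29717, O = 0.29717.
CaO (M=56.077): mol = 0.41354; Ca = 0.41354, O = 0.41354.
SiO2 (M=60.083): mol = 0.83584; Si = 0.83584, O = 1.67168.
ΣO = 2.49925; factor = 6/ΣO = 2.40072.
Fe apfu = 0.29717 × 2.40072 = 0.713.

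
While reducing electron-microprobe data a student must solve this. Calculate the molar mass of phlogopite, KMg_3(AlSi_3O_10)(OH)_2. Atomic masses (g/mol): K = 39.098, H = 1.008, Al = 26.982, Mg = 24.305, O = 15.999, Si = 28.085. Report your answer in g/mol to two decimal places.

K: 1 × 39.098 = 39.0980
Mg: 3 × 24.305 = 72.9150
Al: 1 × 26.982 = 26.9820
Si: 3 × 28.085 = 84.2550
O: 12 × 15.999 = 191.9880
H: 2 × 1.008 = 2.0160
Summing the contributions gives the formula mass.

417.25 g/mol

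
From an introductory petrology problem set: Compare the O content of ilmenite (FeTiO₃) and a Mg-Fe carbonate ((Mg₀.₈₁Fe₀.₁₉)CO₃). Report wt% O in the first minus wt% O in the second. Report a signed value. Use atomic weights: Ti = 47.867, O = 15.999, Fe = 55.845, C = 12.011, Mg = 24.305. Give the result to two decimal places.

-21.51 percentage points

M(FeTiO₃) = 151.709 g/mol, so wt% O = 47.997/151.709 × 100 = 31.64%.
M((Mg₀.₈₁Fe₀.₁₉)CO₃) = 90.306 g/mol, so wt% O = 47.997/90.306 × 100 = 53.15%.
31.64 − 53.15 = -21.51 pp.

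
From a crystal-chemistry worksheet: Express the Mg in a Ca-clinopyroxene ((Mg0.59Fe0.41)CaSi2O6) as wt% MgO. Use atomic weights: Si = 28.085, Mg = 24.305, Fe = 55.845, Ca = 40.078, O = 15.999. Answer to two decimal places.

Molar mass of (Mg0.59Fe0.41)CaSi2O6 = 0.59*24.305 + 0.41*55.845 + 1*40.078 + 2*28.085 + 6*15.999 = 229.478 g/mol.
Each formula unit contains 0.59 Mg, equivalent to 0.59/1 = 0.5900 mol MgO.
M(MgO) = 1×24.305 + 1×15.999 = 40.304 g/mol.
Mass of MgO per formula unit = 0.5900 × 40.304 = 23.779 g.
MgO wt% = 23.779 / 229.478 × 100 = 10.36%.

10.36 wt%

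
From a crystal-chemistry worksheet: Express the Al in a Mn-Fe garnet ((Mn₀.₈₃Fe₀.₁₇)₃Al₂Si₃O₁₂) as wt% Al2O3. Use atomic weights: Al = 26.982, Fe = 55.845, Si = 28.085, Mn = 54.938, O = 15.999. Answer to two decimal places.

20.58 wt%

Formula mass = 495.484 g/mol.
2 Al → 1.0000 mol Al2O3 per formula unit; M(Al2O3) = 101.961, so Al2O3 mass = 101.961 g.
101.961/495.484 × 100 = 20.58 wt%.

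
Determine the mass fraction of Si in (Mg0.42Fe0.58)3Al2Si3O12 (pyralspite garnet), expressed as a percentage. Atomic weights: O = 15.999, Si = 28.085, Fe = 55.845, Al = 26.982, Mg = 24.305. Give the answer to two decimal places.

Formula mass = 1.26×24.305 + 1.74×55.845 + 2×26.982 + 3×28.085 + 12×15.999 = 458.002 g/mol, of which 84.255 g is Si.
So Si makes up 84.255/458.002 = 0.1840 of the mass, i.e. 18.40%.

18.40 wt%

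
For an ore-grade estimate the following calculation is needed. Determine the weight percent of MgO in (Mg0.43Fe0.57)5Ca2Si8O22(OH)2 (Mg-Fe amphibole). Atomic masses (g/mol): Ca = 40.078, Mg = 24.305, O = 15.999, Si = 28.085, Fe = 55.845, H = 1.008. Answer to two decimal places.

Molar mass of (Mg0.43Fe0.57)5Ca2Si8O22(OH)2 = 2.15·24.305 + 2.85·55.845 + 2·40.078 + 8·28.085 + 24·15.999 + 2·1.008 = 902.242 g/mol.
Each formula unit contains 2.15 Mg, equivalent to 2.15/1 = 2.1500 mol MgO.
M(MgO) = 1×24.305 + 1×15.999 = 40.304 g/mol.
Mass of MgO per formula unit = 2.1500 × 40.304 = 86.654 g.
MgO wt% = 86.654 / 902.242 × 100 = 9.60%.

9.60 wt%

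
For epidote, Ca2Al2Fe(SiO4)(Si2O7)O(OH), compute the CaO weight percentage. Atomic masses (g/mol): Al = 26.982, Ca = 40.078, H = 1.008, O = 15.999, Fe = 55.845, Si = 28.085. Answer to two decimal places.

M(Ca2Al2Fe(SiO4)(Si2O7)O(OH)) = 483.215 g/mol; M(CaO) = 56.077 g/mol.
Moles CaO per formula unit = 2 Ca ÷ 1 = 2.0000.
CaO fraction = (2.0000 × 56.077) / 483.215 = 112.154/483.215 = 0.2321.

23.21 wt%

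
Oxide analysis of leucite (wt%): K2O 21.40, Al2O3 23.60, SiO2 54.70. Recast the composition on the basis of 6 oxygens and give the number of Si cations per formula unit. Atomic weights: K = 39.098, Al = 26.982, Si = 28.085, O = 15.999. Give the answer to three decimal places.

K2O (M=94.195): mol = 0.22719; K = 0.45438, O = 0.22719.
Al2O3 (M=101.961): mol = 0.23146; Al = 0.46292, O = 0.69438.
SiO2 (M=60.083): mol = 0.91041; Si = 0.91041, O = 1.82082.
ΣO = 2.74239; factor = 6/ΣO = 2.18787.
Si apfu = 0.91041 × 2.18787 = 1.992.

1.992 Si apfu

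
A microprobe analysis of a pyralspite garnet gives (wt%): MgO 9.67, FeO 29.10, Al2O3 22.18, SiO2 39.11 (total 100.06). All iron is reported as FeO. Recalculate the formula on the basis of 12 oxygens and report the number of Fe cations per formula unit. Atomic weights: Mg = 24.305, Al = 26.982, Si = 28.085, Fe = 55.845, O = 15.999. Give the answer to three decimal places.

1.870 Fe apfu

MgO (M=40.304): mol = 0.23993; Mg = 0.23993, O = 0.23993.
FeO (M=71.844): mol = 0.40504; Fe = 0.40504, O = 0.40504.
Al2O3 (M=101.961): mol = 0.21753; Al = 0.43506, O = 0.65259.
SiO2 (M=60.083): mol = 0.65093; Si = 0.65093, O = 1.30186.
ΣO = 2.59942; factor = 12/ΣO = 4.61641.
Fe apfu = 0.40504 × 4.61641 = 1.870.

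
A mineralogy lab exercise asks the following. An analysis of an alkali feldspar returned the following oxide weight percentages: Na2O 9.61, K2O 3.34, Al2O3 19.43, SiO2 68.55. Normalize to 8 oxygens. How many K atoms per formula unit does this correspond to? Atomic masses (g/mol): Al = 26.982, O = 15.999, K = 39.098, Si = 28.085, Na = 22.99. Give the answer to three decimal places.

Na2O (M=61.979): mol = 0.15505; Na = 0.31010, O = 0.15505.
K2O (M=94.195): mol = 0.03546; K = 0.07092, O = 0.03546.
Al2O3 (M=101.961): mol = 0.19056; Al = 0.38112, O = 0.57168.
SiO2 (M=60.083): mol = 1.14092; Si = 1.14092, O = 2.28184.
ΣO = 3.04403; factor = 8/ΣO = 2.62809.
K apfu = 0.07092 × 2.62809 = 0.186.

0.186 K apfu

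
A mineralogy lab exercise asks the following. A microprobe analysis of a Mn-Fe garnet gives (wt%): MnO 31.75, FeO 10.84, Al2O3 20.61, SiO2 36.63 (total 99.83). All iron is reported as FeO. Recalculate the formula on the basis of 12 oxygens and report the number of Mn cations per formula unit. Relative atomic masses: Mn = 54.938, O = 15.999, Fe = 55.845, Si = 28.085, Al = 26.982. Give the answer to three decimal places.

2.216 Mn apfu

31.75 wt% MnO ÷ 70.937 g/mol = 0.44758 mol, giving 0.44758 Mn and 0.44758 O.
10.84 wt% FeO ÷ 71.844 g/mol = 0.15088 mol, giving 0.15088 Fe and 0.15088 O.
20.61 wt% Al2O3 ÷ 101.961 g/mol = 0.20214 mol, giving 0.40428 Al and 0.60642 O.
36.63 wt% SiO2 ÷ 60.083 g/mol = 0.60966 mol, giving 0.60966 Si and 1.21932 O.
Oxygen sums to 2.42420; scaling by 12/2.42420 = 4.95009 puts the formula on 12 O.
Mn: 0.44758 × 4.95009 = 2.216 atoms per formula unit.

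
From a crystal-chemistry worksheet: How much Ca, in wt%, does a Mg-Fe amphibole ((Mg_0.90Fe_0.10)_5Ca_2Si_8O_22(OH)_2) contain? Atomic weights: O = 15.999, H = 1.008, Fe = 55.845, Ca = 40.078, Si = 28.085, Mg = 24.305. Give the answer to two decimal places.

Formula mass = 4.50×24.305 + 0.50×55.845 + 2×40.078 + 8×28.085 + 24×15.999 + 2×1.008 = 828.123 g/mol, of which 80.156 g is Ca.
So Ca makes up 80.156/828.123 = 0.0968 of the mass, i.e. 9.68%.

9.68 wt%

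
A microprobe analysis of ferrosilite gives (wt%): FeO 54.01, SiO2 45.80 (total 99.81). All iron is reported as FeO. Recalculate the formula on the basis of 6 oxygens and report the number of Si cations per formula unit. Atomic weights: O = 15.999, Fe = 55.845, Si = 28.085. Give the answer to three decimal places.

2.009 Si apfu

FeO (M=71.844): mol = 0.75177; Fe = 0.75177, O = 0.75177.
SiO2 (M=60.083): mol = 0.76228; Si = 0.76228, O = 1.52456.
ΣO = 2.27633; factor = 6/ΣO = 2.63582.
Si apfu = 0.76228 × 2.63582 = 2.009.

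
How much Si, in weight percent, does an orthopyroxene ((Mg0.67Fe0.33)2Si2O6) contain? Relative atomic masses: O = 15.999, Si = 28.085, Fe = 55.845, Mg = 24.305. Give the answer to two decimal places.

Formula mass = 1.34·24.305 + 0.66·55.845 + 2·28.085 + 6·15.999 = 221.590 g/mol, of which 56.170 g is Si.
So Si makes up 56.170/221.590 = 0.2535 of the mass, i.e. 25.35%.

25.35 weight percent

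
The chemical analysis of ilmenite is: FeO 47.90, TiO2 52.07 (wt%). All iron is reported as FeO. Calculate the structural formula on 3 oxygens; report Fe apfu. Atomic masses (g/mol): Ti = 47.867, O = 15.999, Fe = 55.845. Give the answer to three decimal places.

1.015 Fe apfu

FeO: 47.90/71.844 = 0.66672 mol → 0.66672 mol Fe, 0.66672 mol O.
TiO2: 52.07/79.865 = 0.65198 mol → 0.65198 mol Ti, 1.30396 mol O.
Total oxygen = 1.97068 mol. Normalization factor = 3/1.97068 = 1.52232.
Fe per 3 O = 0.66672 × 1.52232 = 1.015.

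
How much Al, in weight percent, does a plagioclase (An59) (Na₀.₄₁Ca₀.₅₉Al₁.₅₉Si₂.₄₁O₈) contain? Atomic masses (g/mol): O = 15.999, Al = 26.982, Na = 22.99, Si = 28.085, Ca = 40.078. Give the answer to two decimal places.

15.79 weight percent

M(Na₀.₄₁Ca₀.₅₉Al₁.₅₉Si₂.₄₁O₈) = 271.650 g/mol.
Al contributes 1.59 × 26.982 = 42.901 g per mole.
42.901/271.650 = 0.1579 → 15.79%.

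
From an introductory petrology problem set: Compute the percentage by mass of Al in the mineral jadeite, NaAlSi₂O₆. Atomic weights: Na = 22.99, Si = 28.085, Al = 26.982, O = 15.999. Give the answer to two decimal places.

M(NaAlSi₂O₆) = 202.136 g/mol.
Al contributes 1 × 26.982 = 26.982 g per mole.
26.982/202.136 = 0.1335 → 13.35%.

13.35 mass %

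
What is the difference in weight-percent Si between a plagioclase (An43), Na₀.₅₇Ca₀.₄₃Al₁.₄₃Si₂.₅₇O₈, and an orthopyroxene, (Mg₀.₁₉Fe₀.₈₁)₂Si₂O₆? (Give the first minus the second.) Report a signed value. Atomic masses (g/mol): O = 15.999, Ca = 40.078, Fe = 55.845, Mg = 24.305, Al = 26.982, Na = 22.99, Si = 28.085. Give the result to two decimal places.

First mineral: 72.178 g Si in 269.093 g formula = 26.82 wt% Si.
Second mineral: 56.170 g Si in 251.869 g formula = 22.30 wt% Si.
26.82% − 22.30% gives a difference of 4.52 percentage points.

4.52 percentage points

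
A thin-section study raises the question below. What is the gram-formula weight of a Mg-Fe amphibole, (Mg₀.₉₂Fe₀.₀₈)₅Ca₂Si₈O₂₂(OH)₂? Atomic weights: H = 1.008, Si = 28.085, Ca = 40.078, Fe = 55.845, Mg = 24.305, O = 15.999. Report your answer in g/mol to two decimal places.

The formula mass is the sum 4.60(24.305) + 0.40(55.845) + 2(40.078) + 8(28.085) + 24(15.999) + 2(1.008).

824.97 g/mol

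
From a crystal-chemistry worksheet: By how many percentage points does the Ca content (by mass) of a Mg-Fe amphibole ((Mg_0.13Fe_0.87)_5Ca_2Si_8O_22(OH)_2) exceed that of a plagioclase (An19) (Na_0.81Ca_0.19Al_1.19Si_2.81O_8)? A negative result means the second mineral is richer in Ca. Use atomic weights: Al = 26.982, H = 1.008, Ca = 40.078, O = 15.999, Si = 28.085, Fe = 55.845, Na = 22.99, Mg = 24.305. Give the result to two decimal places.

5.57 percentage points

Ca in (Mg_0.13Fe_0.87)_5Ca_2Si_8O_22(OH)_2: molar mass 949.552 g/mol; 2×40.078 = 80.156 g → 8.44 wt%.
Ca in Na_0.81Ca_0.19Al_1.19Si_2.81O_8: molar mass 265.256 g/mol; 0.19×40.078 = 7.615 g → 2.87 wt%.
Difference = 8.44 − 2.87 = 5.57 percentage points.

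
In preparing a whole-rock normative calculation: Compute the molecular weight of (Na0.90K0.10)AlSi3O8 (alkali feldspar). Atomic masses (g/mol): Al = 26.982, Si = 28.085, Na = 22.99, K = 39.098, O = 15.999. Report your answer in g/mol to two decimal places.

M = 0.90*22.99 + 0.10*39.098 + 1*26.982 + 3*28.085 + 8*15.999

263.83 g/mol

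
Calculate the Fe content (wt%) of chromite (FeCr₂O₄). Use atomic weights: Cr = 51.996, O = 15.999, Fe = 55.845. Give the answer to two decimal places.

Formula mass = 1·55.845 + 2·51.996 + 4·15.999 = 223.833 g/mol, of which 55.845 g is Fe.
So Fe makes up 55.845/223.833 = 0.2495 of the mass, i.e. 24.95%.

24.95 wt%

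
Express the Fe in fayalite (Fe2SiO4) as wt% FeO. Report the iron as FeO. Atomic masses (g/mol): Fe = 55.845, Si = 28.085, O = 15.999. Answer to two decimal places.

70.51 wt%

Molar mass of Fe2SiO4 = 2·55.845 + 1·28.085 + 4·15.999 = 203.771 g/mol.
Each formula unit contains 2 Fe, equivalent to 2/1 = 2.0000 mol FeO.
M(FeO) = 1×55.845 + 1×15.999 = 71.844 g/mol.
Mass of FeO per formula unit = 2.0000 × 71.844 = 143.688 g.
FeO wt% = 143.688 / 203.771 × 100 = 70.51%.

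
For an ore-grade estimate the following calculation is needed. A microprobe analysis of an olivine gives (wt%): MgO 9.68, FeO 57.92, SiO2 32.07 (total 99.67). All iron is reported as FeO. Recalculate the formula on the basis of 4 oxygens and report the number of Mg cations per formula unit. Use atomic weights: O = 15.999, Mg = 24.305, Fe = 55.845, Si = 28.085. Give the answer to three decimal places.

9.68 wt% MgO ÷ 40.304 g/mol = 0.24017 mol, giving 0.24017 Mg and 0.24017 O.
57.92 wt% FeO ÷ 71.844 g/mol = 0.80619 mol, giving 0.80619 Fe and 0.80619 O.
32.07 wt% SiO2 ÷ 60.083 g/mol = 0.53376 mol, giving 0.53376 Si and 1.06752 O.
Oxygen sums to 2.11388; scaling by 4/2.11388 = 1.89226 puts the formula on 4 O.
Mg: 0.24017 × 1.89226 = 0.454 atoms per formula unit.

0.454 Mg apfu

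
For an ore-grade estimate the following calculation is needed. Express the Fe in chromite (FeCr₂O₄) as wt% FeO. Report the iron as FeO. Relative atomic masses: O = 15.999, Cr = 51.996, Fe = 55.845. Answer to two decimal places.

Molar mass of FeCr₂O₄ = 1×55.845 + 2×51.996 + 4×15.999 = 223.833 g/mol.
Each formula unit contains 1 Fe, equivalent to 1/1 = 1.0000 mol FeO.
M(FeO) = 1×55.845 + 1×15.999 = 71.844 g/mol.
Mass of FeO per formula unit = 1.0000 × 71.844 = 71.844 g.
FeO wt% = 71.844 / 223.833 × 100 = 32.10%.

32.10 wt%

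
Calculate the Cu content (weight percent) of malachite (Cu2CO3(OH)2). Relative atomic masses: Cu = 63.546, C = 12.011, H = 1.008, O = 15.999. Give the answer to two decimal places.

M(Cu2CO3(OH)2) = 221.114 g/mol.
Cu contributes 2 × 63.546 = 127.092 g per mole.
127.092/221.114 = 0.5748 → 57.48%.

57.48 weight percent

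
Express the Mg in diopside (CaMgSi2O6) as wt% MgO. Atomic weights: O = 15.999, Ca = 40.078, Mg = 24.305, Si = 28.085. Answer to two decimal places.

Molar mass of CaMgSi2O6 = 1×40.078 + 1×24.305 + 2×28.085 + 6×15.999 = 216.547 g/mol.
Each formula unit contains 1 Mg, equivalent to 1/1 = 1.0000 mol MgO.
M(MgO) = 1×24.305 + 1×15.999 = 40.304 g/mol.
Mass of MgO per formula unit = 1.0000 × 40.304 = 40.304 g.
MgO wt% = 40.304 / 216.547 × 100 = 18.61%.

18.61 wt%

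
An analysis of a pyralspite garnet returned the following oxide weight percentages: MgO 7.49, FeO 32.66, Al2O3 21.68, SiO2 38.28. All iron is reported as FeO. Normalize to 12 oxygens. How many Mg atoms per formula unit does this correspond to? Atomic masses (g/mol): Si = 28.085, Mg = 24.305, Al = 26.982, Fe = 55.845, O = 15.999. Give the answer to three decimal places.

0.874 Mg apfu

MgO (M=40.304): mol = 0.18584; Mg = 0.18584, O = 0.18584.
FeO (M=71.844): mol = 0.45460; Fe = 0.45460, O = 0.45460.
Al2O3 (M=101.961): mol = 0.21263; Al = 0.42526, O = 0.63789.
SiO2 (M=60.083): mol = 0.63712; Si = 0.63712, O = 1.27424.
ΣO = 2.55257; factor = 12/ΣO = 4.70114.
Mg apfu = 0.18584 × 4.70114 = 0.874.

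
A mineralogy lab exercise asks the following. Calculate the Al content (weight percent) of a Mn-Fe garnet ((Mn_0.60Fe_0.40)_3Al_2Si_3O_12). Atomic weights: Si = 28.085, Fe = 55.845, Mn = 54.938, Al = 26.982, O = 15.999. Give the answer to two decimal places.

10.88 weight percent

Formula mass = 1.80*54.938 + 1.20*55.845 + 2*26.982 + 3*28.085 + 12*15.999 = 496.109 g/mol, of which 53.964 g is Al.
So Al makes up 53.964/496.109 = 0.1088 of the mass, i.e. 10.88%.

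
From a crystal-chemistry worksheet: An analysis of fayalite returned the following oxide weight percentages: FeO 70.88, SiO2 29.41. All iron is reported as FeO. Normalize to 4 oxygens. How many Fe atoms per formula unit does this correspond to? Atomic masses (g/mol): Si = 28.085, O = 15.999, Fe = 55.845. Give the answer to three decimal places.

2.008 Fe apfu

70.88 wt% FeO ÷ 71.844 g/mol = 0.98658 mol, giving 0.98658 Fe and 0.98658 O.
29.41 wt% SiO2 ÷ 60.083 g/mol = 0.48949 mol, giving 0.48949 Si and 0.97898 O.
Oxygen sums to 1.96556; scaling by 4/1.96556 = 2.03504 puts the formula on 4 O.
Fe: 0.98658 × 2.03504 = 2.008 atoms per formula unit.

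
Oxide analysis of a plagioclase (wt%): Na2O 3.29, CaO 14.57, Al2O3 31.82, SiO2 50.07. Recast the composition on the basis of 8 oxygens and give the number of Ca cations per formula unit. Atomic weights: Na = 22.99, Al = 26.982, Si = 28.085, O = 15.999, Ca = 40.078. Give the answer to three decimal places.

0.713 Ca apfu

Na2O (M=61.979): mol = 0.05308; Na = 0.10616, O = 0.05308.
CaO (M=56.077): mol = 0.25982; Ca = 0.25982, O = 0.25982.
Al2O3 (M=101.961): mol = 0.31208; Al = 0.62416, O = 0.93624.
SiO2 (M=60.083): mol = 0.83335; Si = 0.83335, O = 1.66670.
ΣO = 2.91584; factor = 8/ΣO = 2.74363.
Ca apfu = 0.25982 × 2.74363 = 0.713.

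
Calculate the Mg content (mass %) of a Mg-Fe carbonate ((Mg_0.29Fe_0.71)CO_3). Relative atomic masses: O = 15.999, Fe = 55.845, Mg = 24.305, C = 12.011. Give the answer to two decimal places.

Molar mass of (Mg_0.29Fe_0.71)CO_3: 0.29×24.305 + 0.71×55.845 + 1×12.011 + 3×15.999 = 106.706 g/mol.
Mass of Mg per formula unit: 0.29 × 24.305 = 7.048 g.
Weight fraction Mg = 7.048 / 106.706 = 0.0661.

6.61 mass %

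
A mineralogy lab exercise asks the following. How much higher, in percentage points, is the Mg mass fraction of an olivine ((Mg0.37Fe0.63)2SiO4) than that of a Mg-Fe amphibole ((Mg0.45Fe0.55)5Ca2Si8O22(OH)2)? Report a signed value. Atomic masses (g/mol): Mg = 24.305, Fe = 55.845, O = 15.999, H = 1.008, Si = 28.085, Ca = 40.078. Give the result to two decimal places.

Mg in (Mg0.37Fe0.63)2SiO4: molar mass 180.431 g/mol; 0.74×24.305 = 17.986 g → 9.97 wt%.
Mg in (Mg0.45Fe0.55)5Ca2Si8O22(OH)2: molar mass 899.088 g/mol; 2.25×24.305 = 54.686 g → 6.08 wt%.
Difference = 9.97 − 6.08 = 3.89 percentage points.

3.89 percentage points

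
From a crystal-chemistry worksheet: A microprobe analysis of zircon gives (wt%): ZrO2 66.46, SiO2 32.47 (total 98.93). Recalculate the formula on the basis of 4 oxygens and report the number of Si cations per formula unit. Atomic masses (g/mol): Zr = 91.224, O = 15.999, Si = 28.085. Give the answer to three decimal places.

1.001 Si apfu

ZrO2: 66.46/123.222 = 0.53935 mol → 0.53935 mol Zr, 1.07870 mol O.
SiO2: 32.47/60.083 = 0.54042 mol → 0.54042 mol Si, 1.08084 mol O.
Total oxygen = 2.15954 mol. Normalization factor = 4/2.15954 = 1.85225.
Si per 4 O = 0.54042 × 1.85225 = 1.001.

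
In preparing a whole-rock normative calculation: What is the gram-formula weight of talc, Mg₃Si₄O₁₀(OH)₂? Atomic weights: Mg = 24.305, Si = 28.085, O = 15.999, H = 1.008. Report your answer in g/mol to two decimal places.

379.26 g/mol

Mg: 3 × 24.305 = 72.9150
Si: 4 × 28.085 = 112.3400
O: 12 × 15.999 = 191.9880
H: 2 × 1.008 = 2.0160
Summing the contributions gives the formula mass.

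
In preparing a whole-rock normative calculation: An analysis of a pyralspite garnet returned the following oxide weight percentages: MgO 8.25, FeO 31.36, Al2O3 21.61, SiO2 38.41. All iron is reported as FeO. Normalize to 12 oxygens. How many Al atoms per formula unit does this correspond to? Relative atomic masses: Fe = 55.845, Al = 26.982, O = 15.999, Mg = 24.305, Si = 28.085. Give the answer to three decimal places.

1.990 Al apfu

8.25 wt% MgO ÷ 40.304 g/mol = 0.20469 mol, giving 0.20469 Mg and 0.20469 O.
31.36 wt% FeO ÷ 71.844 g/mol = 0.43650 mol, giving 0.43650 Fe and 0.43650 O.
21.61 wt% Al2O3 ÷ 101.961 g/mol = 0.21194 mol, giving 0.42388 Al and 0.63582 O.
38.41 wt% SiO2 ÷ 60.083 g/mol = 0.63928 mol, giving 0.63928 Si and 1.27856 O.
Oxygen sums to 2.55557; scaling by 12/2.55557 = 4.69563 puts the formula on 12 O.
Al: 0.42388 × 4.69563 = 1.990 atoms per formula unit.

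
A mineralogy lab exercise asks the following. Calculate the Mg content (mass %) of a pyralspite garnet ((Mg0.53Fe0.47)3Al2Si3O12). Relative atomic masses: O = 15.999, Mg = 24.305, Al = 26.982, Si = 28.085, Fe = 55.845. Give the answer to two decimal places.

M((Mg0.53Fe0.47)3Al2Si3O12) = 447.593 g/mol.
Mg contributes 1.59 × 24.305 = 38.645 g per mole.
38.645/447.593 = 0.0863 → 8.63%.

8.63 mass %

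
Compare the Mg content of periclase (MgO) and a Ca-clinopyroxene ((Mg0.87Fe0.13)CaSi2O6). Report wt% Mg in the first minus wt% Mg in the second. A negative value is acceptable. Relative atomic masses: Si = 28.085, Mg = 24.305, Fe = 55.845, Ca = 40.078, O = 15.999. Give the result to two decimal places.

M(MgO) = 40.304 g/mol, so wt% Mg = 24.305/40.304 × 100 = 60.30%.
M((Mg0.87Fe0.13)CaSi2O6) = 220.647 g/mol, so wt% Mg = 21.145/220.647 × 100 = 9.58%.
60.30 − 9.58 = 50.72 pp.

50.72 percentage points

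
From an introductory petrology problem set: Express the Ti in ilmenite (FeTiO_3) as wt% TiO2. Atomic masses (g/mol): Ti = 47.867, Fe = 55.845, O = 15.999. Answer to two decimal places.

52.64 wt%

Molar mass of FeTiO_3 = 1×55.845 + 1×47.867 + 3×15.999 = 151.709 g/mol.
Each formula unit contains 1 Ti, equivalent to 1/1 = 1.0000 mol TiO2.
M(TiO2) = 1×47.867 + 2×15.999 = 79.865 g/mol.
Mass of TiO2 per formula unit = 1.0000 × 79.865 = 79.865 g.
TiO2 wt% = 79.865 / 151.709 × 100 = 52.64%.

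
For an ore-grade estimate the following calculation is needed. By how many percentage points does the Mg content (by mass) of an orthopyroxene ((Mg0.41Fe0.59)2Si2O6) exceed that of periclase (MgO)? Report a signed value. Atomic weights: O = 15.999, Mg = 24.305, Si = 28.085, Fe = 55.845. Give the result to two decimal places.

M((Mg0.41Fe0.59)2Si2O6) = 237.991 g/mol, so wt% Mg = 19.930/237.991 × 100 = 8.37%.
M(MgO) = 40.304 g/mol, so wt% Mg = 24.305/40.304 × 100 = 60.30%.
8.37 − 60.30 = -51.93 pp.

-51.93 percentage points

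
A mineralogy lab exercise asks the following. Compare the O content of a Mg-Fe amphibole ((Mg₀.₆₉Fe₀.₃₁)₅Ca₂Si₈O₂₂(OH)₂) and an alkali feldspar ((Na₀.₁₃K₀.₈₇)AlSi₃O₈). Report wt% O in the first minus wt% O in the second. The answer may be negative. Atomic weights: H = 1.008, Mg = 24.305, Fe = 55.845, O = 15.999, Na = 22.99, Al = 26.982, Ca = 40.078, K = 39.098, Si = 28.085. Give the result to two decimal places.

-1.75 percentage points

O in (Mg₀.₆₉Fe₀.₃₁)₅Ca₂Si₈O₂₂(OH)₂: molar mass 861.240 g/mol; 24×15.999 = 383.976 g → 44.58 wt%.
O in (Na₀.₁₃K₀.₈₇)AlSi₃O₈: molar mass 276.233 g/mol; 8×15.999 = 127.992 g → 46.33 wt%.
Difference = 44.58 − 46.33 = -1.75 percentage points.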